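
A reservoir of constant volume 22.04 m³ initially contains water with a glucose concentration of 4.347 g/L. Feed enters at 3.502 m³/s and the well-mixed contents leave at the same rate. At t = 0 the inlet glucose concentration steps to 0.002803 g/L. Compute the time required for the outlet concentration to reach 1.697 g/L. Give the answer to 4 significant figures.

Transient balance on the dissolved component: V dC/dt = Q(C_in − C), so τ = V/Q = 6.29355 s.
C(t) = C_in + (C₀ − C_in) e^(−t/τ). Set C = 1.697 and solve for t:
e^(−t/τ) = (C − C_in)/(C₀ − C_in) = (1.697 − 0.002803)/(4.347 − 0.002803) = 0.389991
t = −τ ln(…) = 6.29355 × 0.941632 = 5.92621 s.

5.926 s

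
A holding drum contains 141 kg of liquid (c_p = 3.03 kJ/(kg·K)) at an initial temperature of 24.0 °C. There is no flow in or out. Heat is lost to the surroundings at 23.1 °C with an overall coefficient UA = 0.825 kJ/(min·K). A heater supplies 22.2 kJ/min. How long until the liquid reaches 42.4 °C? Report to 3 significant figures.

Lumped-capacitance energy balance: M c_p dT/dt = UA(T_amb − T) + Q̇.
τ = M c_p/UA = 517.85 min; T_ss = T_amb + Q̇/UA = 23.1 + 22.2/0.825 = 50.009 °C.
T(t) = T_ss + (T₀ − T_ss)e^(−t/τ); set T = 42.4:
t = −τ ln[(T − T_ss)/(T₀ − T_ss)] = −517.85 · ln(0.29256) = 636.50 min.

636 min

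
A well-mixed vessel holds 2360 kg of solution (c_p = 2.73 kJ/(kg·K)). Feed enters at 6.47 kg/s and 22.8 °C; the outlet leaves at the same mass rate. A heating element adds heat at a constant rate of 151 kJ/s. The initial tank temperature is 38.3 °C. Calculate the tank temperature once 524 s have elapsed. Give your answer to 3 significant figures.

Heat balance on the well-mixed liquid: M c_p dT/dt = ṁ c_p (T_in − T) + 151.
τ = M/ṁ = 364.76 s; T_ss = T_in + Q̇/(ṁ c_p) = 22.8 + 151/(6.47·2.73) = 31.349 °C.
This is linear first-order; T(t) = T_ss + (T₀ − T_ss) e^(−t/τ).
T(524) = 31.349 + (6.9511)·e^(−524/364.76) = 31.349 + (6.9511)·0.23774 = 33.001 °C.

33.0 °C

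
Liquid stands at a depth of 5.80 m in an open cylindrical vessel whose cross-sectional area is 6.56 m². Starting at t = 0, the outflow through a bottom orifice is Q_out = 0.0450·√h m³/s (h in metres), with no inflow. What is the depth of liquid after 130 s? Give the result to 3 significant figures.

3.85 m

Volume balance on the tank: A dh/dt = −0.0450 √h.
Separate and integrate: 2(√h − √h₀) = −(0.0450/A) t.
√h = √5.80 − 0.0450·130/(2·6.56) = 2.4083 − 0.44588 = 1.9624.
h = 1.9624² = 3.8512 m.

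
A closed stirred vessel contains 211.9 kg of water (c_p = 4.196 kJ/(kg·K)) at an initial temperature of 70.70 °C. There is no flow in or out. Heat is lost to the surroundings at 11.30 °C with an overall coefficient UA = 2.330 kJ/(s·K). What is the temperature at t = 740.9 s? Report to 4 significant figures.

Lumped-capacitance energy balance: M c_p dT/dt = UA(T_amb − T).
dT/dt = (T_ss − T)/τ with T_ss = T_amb = 11.3000 °C, τ = M c_p/UA = 211.9·4.196/2.330 = 381.602 s.
Integrating: T(t) = T_ss + (T₀ − T_ss) e^(−t/τ).
T(740.9) = 11.3000 + (59.4000)·0.143481 = 19.8228 °C.

19.82 °C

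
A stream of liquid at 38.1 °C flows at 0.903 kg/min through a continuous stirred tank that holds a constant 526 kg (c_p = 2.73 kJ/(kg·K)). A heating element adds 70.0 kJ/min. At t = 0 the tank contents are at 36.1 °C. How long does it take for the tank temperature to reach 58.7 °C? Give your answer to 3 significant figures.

793 min

Heat balance on the well-mixed liquid: M c_p dT/dt = ṁ c_p (T_in − T) + 70.0.
τ = M/ṁ = 582.50 min; T_ss = T_in + Q̇/(ṁ c_p) = 66.495 °C.
T(t) = T_ss + (T₀ − T_ss) e^(−t/τ). Set T = 58.7:
e^(−t/τ) = (58.7 − 66.495)/(36.1 − 66.495) = 0.25647
t = −582.50 · ln(0.25647) = 792.65 min.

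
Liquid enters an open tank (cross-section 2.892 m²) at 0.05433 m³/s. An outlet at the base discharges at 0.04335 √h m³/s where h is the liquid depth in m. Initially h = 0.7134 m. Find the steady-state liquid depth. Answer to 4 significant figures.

1.571 m

Level balance: A dh/dt = 0.05433 − 0.04335 √h. Setting dh/dt = 0:
Q_in = 0.04335 √h_ss ⇒ √h_ss = 0.05433/0.04335 = 1.25329.
h_ss = 1.25329² = 1.57073 m. (Since h₀ = 0.7134 m < h_ss, the level will rise toward this value.)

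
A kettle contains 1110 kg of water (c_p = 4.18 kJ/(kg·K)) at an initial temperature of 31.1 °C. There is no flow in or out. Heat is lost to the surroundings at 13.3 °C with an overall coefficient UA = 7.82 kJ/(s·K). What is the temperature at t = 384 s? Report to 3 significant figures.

22.6 °C

Lumped-capacitance energy balance: M c_p dT/dt = UA(T_amb − T).
dT/dt = (T_ss − T)/τ with T_ss = T_amb = 13.300 °C, τ = M c_p/UA = 1110·4.18/7.82 = 593.32 s.
Integrating: T(t) = T_ss + (T₀ − T_ss) e^(−t/τ).
T(384) = 13.300 + (17.800)·0.52351 = 22.618 °C.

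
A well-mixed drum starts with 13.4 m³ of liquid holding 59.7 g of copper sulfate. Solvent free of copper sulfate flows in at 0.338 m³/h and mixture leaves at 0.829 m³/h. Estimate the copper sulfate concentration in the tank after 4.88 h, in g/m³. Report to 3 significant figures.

Total volume: dV/dt = Q_in − Q_out = -0.49100 m³/h, so V(t) = 13.4 − 0.49100 t and V(4.88) = 11.004 m³.
No copper sulfate enters, so dm/dt = −Q_out · (m/V).
Separate: dm/m = −Q_out dt/V(t) ⇒ ln(m/m₀) = −(Q_out/(Q_in−Q_out)) ln(V/V₀).
m = m₀ (V₀/V)^(Q_out/(Q_in−Q_out)) = 59.7 × (13.4/11.004)^(-1.6884) = 42.808 g.
C = m/V = 42.808/11.004 = 3.8902 g/m³.

3.89 g/m³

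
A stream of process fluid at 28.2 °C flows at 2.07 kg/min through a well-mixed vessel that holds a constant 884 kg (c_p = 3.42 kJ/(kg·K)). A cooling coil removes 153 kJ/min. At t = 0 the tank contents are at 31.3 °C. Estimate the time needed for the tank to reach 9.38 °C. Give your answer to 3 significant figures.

M c_p dT/dt = ṁ c_p (T_in − T) − Q̇.
τ = M/ṁ = 427.05 min; T_ss = T_in − Q̇/(ṁ c_p) = 6.5880 °C.
T(t) = T_ss + (T₀ − T_ss) e^(−t/τ). Set T = 9.38:
e^(−t/τ) = (9.38 − 6.5880)/(31.3 − 6.5880) = 0.11298
t = −427.05 · ln(0.11298) = 931.20 min.

931 min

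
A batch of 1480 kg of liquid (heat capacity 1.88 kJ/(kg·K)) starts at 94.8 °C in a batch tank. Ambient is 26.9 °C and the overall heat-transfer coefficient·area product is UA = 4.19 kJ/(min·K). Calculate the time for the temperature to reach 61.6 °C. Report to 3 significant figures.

446 min

Energy balance: M c_p dT/dt = −UA(T − T_amb).
τ = M c_p/UA = 664.06 min; T_ss = T_amb = 26.900 °C.
T(t) = T_ss + (T₀ − T_ss)e^(−t/τ); set T = 61.6:
t = −τ ln[(T − T_ss)/(T₀ − T_ss)] = −664.06 · ln(0.51105) = 445.78 min.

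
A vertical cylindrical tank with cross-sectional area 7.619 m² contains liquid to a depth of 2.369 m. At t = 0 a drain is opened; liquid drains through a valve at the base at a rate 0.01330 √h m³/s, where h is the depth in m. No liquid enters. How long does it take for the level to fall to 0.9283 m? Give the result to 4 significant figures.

659.6 s

A dh/dt = −Q_out = −0.01330 √h.
∫ h^(−1/2) dh = −(0.01330/A) ∫ dt, giving 2√h = 2√h₀ − (0.01330/A) t.
t = 2A(√h₀ − √h)/0.01330 = 2·7.619·(√2.369 − √0.9283)/0.01330
  = 15.2380 × (1.53916 − 0.963483) / 0.01330 = 659.556 s.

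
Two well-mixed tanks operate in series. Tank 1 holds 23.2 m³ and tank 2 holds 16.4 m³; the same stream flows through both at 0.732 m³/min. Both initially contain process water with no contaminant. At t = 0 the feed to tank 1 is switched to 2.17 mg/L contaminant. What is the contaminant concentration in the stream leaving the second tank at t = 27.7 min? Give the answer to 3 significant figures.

Time constants: τᵢ = Vᵢ/Q for each well-mixed tank.
τ₁ = 23.2/0.732 = 31.694 min; τ₂ = 16.4/0.732 = 22.404 min.
Solving the cascade with C₁(0)=C₂(0)=0 gives C₂(t) = C_in[1 − (τ₁ e^(−t/τ₁) − τ₂ e^(−t/τ₂))/(τ₁ − τ₂)].
At t = 27.7: e^(−t/τ₁) = 0.41729, e^(−t/τ₂) = 0.29044.
C₂ = 2.17·[1 − (31.694·0.41729 − 22.404·0.29044)/(9.2896)] = 2.17·0.27679 = 0.60062 mg/L.

0.601 mg/L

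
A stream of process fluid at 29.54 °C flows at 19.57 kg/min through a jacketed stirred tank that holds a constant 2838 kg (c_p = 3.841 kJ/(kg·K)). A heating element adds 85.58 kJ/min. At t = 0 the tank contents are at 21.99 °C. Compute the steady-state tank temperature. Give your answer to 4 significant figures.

M c_p dT/dt = ṁ c_p (T_in − T) + Q̇.
At steady state dT/dt = 0 ⇒ T_ss = T_in + Q̇/(ṁ c_p) = 29.54 + 85.58/(19.57·3.841) = 30.6785 °C.

30.68 °C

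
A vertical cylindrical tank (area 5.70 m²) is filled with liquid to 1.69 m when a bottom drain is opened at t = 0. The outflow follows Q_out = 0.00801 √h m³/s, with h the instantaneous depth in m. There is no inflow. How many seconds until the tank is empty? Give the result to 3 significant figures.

Unsteady balance on liquid volume: A dh/dt = −0.00801 √h.
∫ h^(−1/2) dh = −(0.00801/A) ∫ dt, giving 2√h = 2√h₀ − (0.00801/A) t.
Tank is empty when √h = 0: t_empty = 2A√h₀/0.00801.
t_empty = 2·5.70·√1.69/0.00801 = 11.400·1.3000/0.00801 = 1850.2 s.

1850 s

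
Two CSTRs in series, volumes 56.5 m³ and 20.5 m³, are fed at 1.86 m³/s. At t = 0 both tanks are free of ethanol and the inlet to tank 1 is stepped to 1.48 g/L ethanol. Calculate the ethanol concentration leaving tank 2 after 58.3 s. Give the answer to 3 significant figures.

1.14 g/L

Time constants: τᵢ = Vᵢ/Q for each well-mixed tank.
τ₁ = 56.5/1.86 = 30.376 s; τ₂ = 20.5/1.86 = 11.022 s.
Solving the cascade with C₁(0)=C₂(0)=0 gives C₂(t) = C_in[1 − (τ₁ e^(−t/τ₁) − τ₂ e^(−t/τ₂))/(τ₁ − τ₂)].
At t = 58.3: e^(−t/τ₁) = 0.14672, e^(−t/τ₂) = 0.0050435.
C₂ = 1.48·[1 − (30.376·0.14672 − 11.022·0.0050435)/(19.355)] = 1.48·0.77261 = 1.1435 g/L.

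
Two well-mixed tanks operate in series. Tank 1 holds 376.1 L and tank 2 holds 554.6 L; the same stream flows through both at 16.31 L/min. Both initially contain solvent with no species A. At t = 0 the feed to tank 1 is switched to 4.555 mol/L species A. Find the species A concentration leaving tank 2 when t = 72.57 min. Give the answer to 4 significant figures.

3.293 mol/L

Species balance on tank i: dCᵢ/dt = (Cᵢ₋₁ − Cᵢ)/τᵢ with τᵢ = Vᵢ/Q.
τ₁ = 376.1/16.31 = 23.0595 min; τ₂ = 554.6/16.31 = 34.0037 min.
Solving the cascade with C₁(0)=C₂(0)=0 gives C₂(t) = C_in[1 − (τ₁ e^(−t/τ₁) − τ₂ e^(−t/τ₂))/(τ₁ − τ₂)].
At t = 72.57: e^(−t/τ₁) = 0.0429774, e^(−t/τ₂) = 0.118341.
C₂ = 4.555·[1 − (23.0595·0.0429774 − 34.0037·0.118341)/(-10.9442)] = 4.555·0.722866 = 3.29266 mol/L.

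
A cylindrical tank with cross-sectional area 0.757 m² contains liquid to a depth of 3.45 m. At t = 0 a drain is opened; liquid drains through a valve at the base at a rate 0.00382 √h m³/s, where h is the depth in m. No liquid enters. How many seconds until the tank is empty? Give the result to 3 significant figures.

With no inflow, A dh/dt = −0.00382 √h.
Separate and integrate: 2(√h − √h₀) = −(0.00382/A) t.
Tank is empty when √h = 0: t_empty = 2A√h₀/0.00382.
t_empty = 2·0.757·√3.45/0.00382 = 1.5140·1.8574/0.00382 = 736.16 s.

736 s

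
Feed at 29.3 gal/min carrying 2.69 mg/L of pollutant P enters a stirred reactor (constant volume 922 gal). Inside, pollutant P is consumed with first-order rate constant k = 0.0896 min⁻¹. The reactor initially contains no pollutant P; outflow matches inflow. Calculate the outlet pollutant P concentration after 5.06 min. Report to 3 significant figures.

Accumulation = in − out − consumed: V dC/dt = Q C_in − Q C − k V C.
This is linear with rate a = Q/V + k = 0.12138 min⁻¹.
C_ss = Q C_in/(Q + kV) = 0.70428 mg/L; C(t) = C_ss + (C₀ − C_ss) e^(−a t).
C(5.06) = 0.70428 + (-0.70428)·e^(−0.12138·5.06) = 0.70428 + (-0.70428)·0.54109 = 0.32320 mg/L.

0.323 mg/L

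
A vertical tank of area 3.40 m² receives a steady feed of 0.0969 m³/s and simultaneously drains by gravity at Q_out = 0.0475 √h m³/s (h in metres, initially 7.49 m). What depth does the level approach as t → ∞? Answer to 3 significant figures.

4.16 m

Level balance: A dh/dt = 0.0969 − 0.0475 √h. Setting dh/dt = 0:
Q_in = 0.0475 √h_ss ⇒ √h_ss = 0.0969/0.0475 = 2.0400.
h_ss = 2.0400² = 4.1616 m. (Since h₀ = 7.49 m > h_ss, the level will fall toward this value.)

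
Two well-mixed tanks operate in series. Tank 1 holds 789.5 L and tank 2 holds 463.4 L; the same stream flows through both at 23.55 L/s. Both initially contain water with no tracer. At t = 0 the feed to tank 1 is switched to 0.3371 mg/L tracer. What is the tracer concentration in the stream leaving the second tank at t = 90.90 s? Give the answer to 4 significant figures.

Species balance on tank i: dCᵢ/dt = (Cᵢ₋₁ − Cᵢ)/τᵢ with τᵢ = Vᵢ/Q.
τ₁ = 789.5/23.55 = 33.5244 s; τ₂ = 463.4/23.55 = 19.6773 s.
Solving the cascade with C₁(0)=C₂(0)=0 gives C₂(t) = C_in[1 − (τ₁ e^(−t/τ₁) − τ₂ e^(−t/τ₂))/(τ₁ − τ₂)].
At t = 90.90: e^(−t/τ₁) = 0.0664400, e^(−t/τ₂) = 0.00985733.
C₂ = 0.3371·[1 − (33.5244·0.0664400 − 19.6773·0.00985733)/(13.8471)] = 0.3371·0.853154 = 0.287598 mg/L.

0.2876 mg/L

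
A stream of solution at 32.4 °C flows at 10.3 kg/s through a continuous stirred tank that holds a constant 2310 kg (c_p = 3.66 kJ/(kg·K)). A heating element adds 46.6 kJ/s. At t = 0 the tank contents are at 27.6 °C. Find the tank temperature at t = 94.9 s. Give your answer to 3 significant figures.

M c_p dT/dt = ṁ c_p (T_in − T) + Q̇.
Rearrange: dT/dt = (T_ss − T)/τ with τ = M/ṁ = 224.27 s and T_ss = T_in + Q̇/(ṁ c_p) = 33.636 °C.
This is linear first-order; T(t) = T_ss + (T₀ − T_ss) e^(−t/τ).
T(94.9) = 33.636 + (-6.0361)·e^(−94.9/224.27) = 33.636 + (-6.0361)·0.65498 = 29.683 °C.

29.7 °C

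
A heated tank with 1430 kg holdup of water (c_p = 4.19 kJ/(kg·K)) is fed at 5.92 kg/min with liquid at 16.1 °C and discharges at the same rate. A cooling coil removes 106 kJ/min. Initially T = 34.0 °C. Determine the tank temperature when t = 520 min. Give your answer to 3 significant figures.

14.4 °C

Energy balance: M c_p dT/dt = ṁ c_p (T_in − T) − 106.
Rearrange: dT/dt = (T_ss − T)/τ with τ = M/ṁ = 241.55 min and T_ss = T_in − Q̇/(ṁ c_p) = 11.827 °C.
T approaches T_ss exponentially: T(t) = T_ss + (T₀ − T_ss) e^(−t/τ).
T(520) = 11.827 + (22.173)·e^(−520/241.55) = 11.827 + (22.173)·0.11617 = 14.402 °C.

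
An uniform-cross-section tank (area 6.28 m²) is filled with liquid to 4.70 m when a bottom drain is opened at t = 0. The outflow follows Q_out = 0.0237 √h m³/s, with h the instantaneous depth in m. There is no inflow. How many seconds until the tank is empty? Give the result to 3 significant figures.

1150 s

With no inflow, A dh/dt = −0.0237 √h.
∫ h^(−1/2) dh = −(0.0237/A) ∫ dt, giving 2√h = 2√h₀ − (0.0237/A) t.
Tank is empty when √h = 0: t_empty = 2A√h₀/0.0237.
t_empty = 2·6.28·√4.70/0.0237 = 12.560·2.1679/0.0237 = 1148.9 s.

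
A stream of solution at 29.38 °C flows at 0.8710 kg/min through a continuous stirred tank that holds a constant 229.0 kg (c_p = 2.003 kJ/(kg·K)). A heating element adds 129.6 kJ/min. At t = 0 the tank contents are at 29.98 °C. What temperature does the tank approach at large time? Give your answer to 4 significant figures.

First-law balance (no shaft work): M c_p dT/dt = ṁ c_p (T_in − T) + 129.6.
At steady state dT/dt = 0 ⇒ T_ss = T_in + Q̇/(ṁ c_p) = 29.38 + 129.6/(0.8710·2.003) = 103.666 °C.

103.7 °C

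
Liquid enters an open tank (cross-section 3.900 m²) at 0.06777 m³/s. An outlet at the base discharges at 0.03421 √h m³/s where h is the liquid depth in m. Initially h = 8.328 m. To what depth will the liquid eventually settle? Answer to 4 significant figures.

Level balance: A dh/dt = 0.06777 − 0.03421 √h. Setting dh/dt = 0:
Q_in = 0.03421 √h_ss ⇒ √h_ss = 0.06777/0.03421 = 1.98100.
h_ss = 1.98100² = 3.92436 m. (Since h₀ = 8.328 m > h_ss, the level will fall toward this value.)

3.924 m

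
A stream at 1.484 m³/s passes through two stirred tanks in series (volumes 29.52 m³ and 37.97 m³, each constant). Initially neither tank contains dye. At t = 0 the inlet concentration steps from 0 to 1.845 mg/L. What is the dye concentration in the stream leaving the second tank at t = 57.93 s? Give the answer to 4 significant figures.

Each tank obeys Vᵢ dCᵢ/dt = Q(Cᵢ₋₁ − Cᵢ), so τᵢ = Vᵢ/Q.
τ₁ = 29.52/1.484 = 19.8922 s; τ₂ = 37.97/1.484 = 25.5863 s.
Solving the cascade with C₁(0)=C₂(0)=0 gives C₂(t) = C_in[1 − (τ₁ e^(−t/τ₁) − τ₂ e^(−t/τ₂))/(τ₁ − τ₂)].
At t = 57.93: e^(−t/τ₁) = 0.0543561, e^(−t/τ₂) = 0.103923.
C₂ = 1.845·[1 − (19.8922·0.0543561 − 25.5863·0.103923)/(-5.69407)] = 1.845·0.722916 = 1.33378 mg/L.

1.334 mg/L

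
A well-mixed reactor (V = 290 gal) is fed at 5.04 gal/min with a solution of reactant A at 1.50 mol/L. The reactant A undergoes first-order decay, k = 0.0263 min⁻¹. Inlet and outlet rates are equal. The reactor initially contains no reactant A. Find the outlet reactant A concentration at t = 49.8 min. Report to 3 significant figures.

0.529 mol/L

Species balance: V dC/dt = Q C_in − Q C − k V C.
This is linear with rate a = Q/V + k = 0.043679 min⁻¹.
C_ss = Q C_in/(Q + kV) = 0.59683 mol/L; C(t) = C_ss + (C₀ − C_ss) e^(−a t).
C(49.8) = 0.59683 + (-0.59683)·e^(−0.043679·49.8) = 0.59683 + (-0.59683)·0.11358 = 0.52904 mol/L.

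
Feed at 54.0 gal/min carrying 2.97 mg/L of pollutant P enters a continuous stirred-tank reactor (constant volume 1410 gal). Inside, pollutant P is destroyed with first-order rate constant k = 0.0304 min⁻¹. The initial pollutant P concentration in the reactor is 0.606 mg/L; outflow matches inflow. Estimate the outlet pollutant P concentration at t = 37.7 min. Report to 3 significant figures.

Species balance: V dC/dt = Q C_in − Q C − k V C.
This is linear with rate a = Q/V + k = 0.068698 min⁻¹.
C_ss = Q C_in/(Q + kV) = 1.6557 mg/L; C(t) = C_ss + (C₀ − C_ss) e^(−a t).
C(37.7) = 1.6557 + (-1.0497)·e^(−0.068698·37.7) = 1.6557 + (-1.0497)·0.075027 = 1.5770 mg/L.

1.58 mg/L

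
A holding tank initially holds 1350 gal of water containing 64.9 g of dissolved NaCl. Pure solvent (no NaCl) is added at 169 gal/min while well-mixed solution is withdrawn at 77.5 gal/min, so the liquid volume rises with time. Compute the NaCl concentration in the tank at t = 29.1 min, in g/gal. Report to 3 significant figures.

0.00643 g/gal

Let m(t) be the amount of NaCl. Volume: V(t) = V₀ + (Q_in − Q_out) t = 1350 + 91.500 t; V(29.1) = 4012.7 gal.
No NaCl enters, so dm/dt = −Q_out · (m/V).
Separate: dm/m = −Q_out dt/V(t) ⇒ ln(m/m₀) = −(Q_out/(Q_in−Q_out)) ln(V/V₀).
m = m₀ (V₀/V)^(Q_out/(Q_in−Q_out)) = 64.9 × (1350/4012.7)^(0.84699) = 25.795 g.
C = m/V = 25.795/4012.7 = 0.0064284 g/gal.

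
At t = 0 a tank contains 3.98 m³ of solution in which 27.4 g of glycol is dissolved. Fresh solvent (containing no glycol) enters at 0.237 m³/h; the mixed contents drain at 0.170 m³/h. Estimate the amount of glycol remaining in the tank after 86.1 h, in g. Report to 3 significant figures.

2.82 g

Let m(t) be the amount of glycol. Volume: V(t) = V₀ + (Q_in − Q_out) t = 3.98 + 0.067000 t; V(86.1) = 9.7487 m³.
No glycol enters, so dm/dt = −Q_out · (m/V).
dm/m = −Q_out dt/(V₀ + 0.067000 t); integrating gives ln(m/m₀) = −(Q_out/(Q_in−Q_out)) ln(V/V₀).
m = m₀ (V₀/V)^(Q_out/(Q_in−Q_out)) = 27.4 × (3.98/9.7487)^(2.5373) = 2.8221 g.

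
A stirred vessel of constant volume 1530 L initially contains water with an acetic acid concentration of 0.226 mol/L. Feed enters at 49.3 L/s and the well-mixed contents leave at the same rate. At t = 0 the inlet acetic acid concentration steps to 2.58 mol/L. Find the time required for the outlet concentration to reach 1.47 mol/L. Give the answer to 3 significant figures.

Accumulation = in − out for the solute gives V dC/dt = Q(C_in − C), so τ = V/Q = 31.034 s.
C(t) = C_in + (C₀ − C_in) e^(−t/τ). Set C = 1.47 and solve for t:
e^(−t/τ) = (C − C_in)/(C₀ − C_in) = (1.47 − 2.58)/(0.226 − 2.58) = 0.47154
t = −τ ln(…) = 31.034 × 0.75176 = 23.330 s.

23.3 s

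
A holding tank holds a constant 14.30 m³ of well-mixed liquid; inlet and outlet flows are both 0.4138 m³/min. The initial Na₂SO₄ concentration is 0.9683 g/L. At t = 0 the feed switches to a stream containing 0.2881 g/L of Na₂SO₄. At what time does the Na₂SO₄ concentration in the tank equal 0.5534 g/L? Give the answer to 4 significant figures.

32.54 min

Species balance on the tank: V dC/dt = Q(C_in − C), so τ = V/Q = 34.5578 min.
C(t) = C_in + (C₀ − C_in) e^(−t/τ). Set C = 0.5534 and solve for t:
e^(−t/τ) = (C − C_in)/(C₀ − C_in) = (0.5534 − 0.2881)/(0.9683 − 0.2881) = 0.390032
t = −τ ln(…) = 34.5578 × 0.941526 = 32.5370 min.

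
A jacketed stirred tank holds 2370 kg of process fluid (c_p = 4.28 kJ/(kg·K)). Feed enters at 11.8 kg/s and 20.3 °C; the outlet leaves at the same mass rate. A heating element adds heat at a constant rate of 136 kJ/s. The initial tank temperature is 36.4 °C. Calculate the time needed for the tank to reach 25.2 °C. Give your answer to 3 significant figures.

362 s

M c_p dT/dt = ṁ c_p (T_in − T) + Q̇.
τ = M/ṁ = 200.85 s; T_ss = T_in + Q̇/(ṁ c_p) = 22.993 °C.
T(t) = T_ss + (T₀ − T_ss) e^(−t/τ). Set T = 25.2:
e^(−t/τ) = (25.2 − 22.993)/(36.4 − 22.993) = 0.16462
t = −200.85 · ln(0.16462) = 362.35 s.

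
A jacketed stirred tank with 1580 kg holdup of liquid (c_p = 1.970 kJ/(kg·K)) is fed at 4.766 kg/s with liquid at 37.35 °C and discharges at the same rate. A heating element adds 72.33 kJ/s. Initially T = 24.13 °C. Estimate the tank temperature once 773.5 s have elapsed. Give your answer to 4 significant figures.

43.02 °C

Heat balance on the well-mixed liquid: M c_p dT/dt = ṁ c_p (T_in − T) + 72.33.
τ = M/ṁ = 331.515 s; T_ss = T_in + Q̇/(ṁ c_p) = 37.35 + 72.33/(4.766·1.970) = 45.0537 °C.
This is linear first-order; T(t) = T_ss + (T₀ − T_ss) e^(−t/τ).
T(773.5) = 45.0537 + (-20.9237)·e^(−773.5/331.515) = 45.0537 + (-20.9237)·0.0969821 = 43.0245 °C.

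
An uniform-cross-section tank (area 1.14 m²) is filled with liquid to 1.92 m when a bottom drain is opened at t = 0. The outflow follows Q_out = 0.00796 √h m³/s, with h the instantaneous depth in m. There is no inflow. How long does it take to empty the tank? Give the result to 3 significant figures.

397 s

With no inflow, A dh/dt = −0.00796 √h.
∫ h^(−1/2) dh = −(0.00796/A) ∫ dt, giving 2√h = 2√h₀ − (0.00796/A) t.
Tank is empty when √h = 0: t_empty = 2A√h₀/0.00796.
t_empty = 2·1.14·√1.92/0.00796 = 2.2800·1.3856/0.00796 = 396.89 s.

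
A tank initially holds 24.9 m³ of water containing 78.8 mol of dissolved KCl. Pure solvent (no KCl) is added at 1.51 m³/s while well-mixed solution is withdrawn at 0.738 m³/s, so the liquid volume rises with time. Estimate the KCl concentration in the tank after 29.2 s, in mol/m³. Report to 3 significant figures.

Total volume: dV/dt = Q_in − Q_out = 0.77200 m³/s, so V(t) = 24.9 + 0.77200 t and V(29.2) = 47.442 m³.
Species balance (pure solvent in): dm/dt = −Q_out · m/V(t).
dm/m = −Q_out dt/(V₀ + 0.77200 t); integrating gives ln(m/m₀) = −(Q_out/(Q_in−Q_out)) ln(V/V₀).
m = m₀ (V₀/V)^(Q_out/(Q_in−Q_out)) = 78.8 × (24.9/47.442)^(0.95596) = 42.549 mol.
C = m/V = 42.549/47.442 = 0.89686 mol/m³.

0.897 mol/m³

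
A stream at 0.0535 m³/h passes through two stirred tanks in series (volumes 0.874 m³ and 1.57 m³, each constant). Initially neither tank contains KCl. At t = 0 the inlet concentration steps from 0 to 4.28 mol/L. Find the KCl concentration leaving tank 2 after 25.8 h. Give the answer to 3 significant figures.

Each tank obeys Vᵢ dCᵢ/dt = Q(Cᵢ₋₁ − Cᵢ), so τᵢ = Vᵢ/Q.
τ₁ = 0.874/0.0535 = 16.336 h; τ₂ = 1.57/0.0535 = 29.346 h.
Tank 1: C₁ = C_in(1 − e^(−t/τ₁)). Tank 2 (τ₁ ≠ τ₂): C₂ = C_in[1 − (τ₁ e^(−t/τ₁) − τ₂ e^(−t/τ₂))/(τ₁ − τ₂)].
At t = 25.8: e^(−t/τ₁) = 0.20612, e^(−t/τ₂) = 0.41513.
C₂ = 4.28·[1 − (16.336·0.20612 − 29.346·0.41513)/(-13.009)] = 4.28·0.32242 = 1.3799 mol/L.

1.38 mol/L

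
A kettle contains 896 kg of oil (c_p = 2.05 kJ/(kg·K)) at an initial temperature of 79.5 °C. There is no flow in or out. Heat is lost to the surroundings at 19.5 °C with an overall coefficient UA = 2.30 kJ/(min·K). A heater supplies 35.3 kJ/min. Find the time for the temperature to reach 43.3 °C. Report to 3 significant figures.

1330 min

Lumped-capacitance energy balance: M c_p dT/dt = UA(T_amb − T) + Q̇.
τ = M c_p/UA = 798.61 min; T_ss = T_amb + Q̇/UA = 19.5 + 35.3/2.30 = 34.848 °C.
T(t) = T_ss + (T₀ − T_ss)e^(−t/τ); set T = 43.3:
t = −τ ln[(T − T_ss)/(T₀ − T_ss)] = −798.61 · ln(0.18929) = 1329.3 min.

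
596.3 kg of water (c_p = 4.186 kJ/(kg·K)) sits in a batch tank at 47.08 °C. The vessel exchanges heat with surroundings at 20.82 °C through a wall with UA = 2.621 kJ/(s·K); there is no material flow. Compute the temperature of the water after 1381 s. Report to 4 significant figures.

26.98 °C

Lumped-capacitance energy balance: M c_p dT/dt = UA(T_amb − T).
dT/dt = (T_ss − T)/τ with T_ss = T_amb = 20.8200 °C, τ = M c_p/UA = 596.3·4.186/2.621 = 952.351 s.
This is linear first-order; T(t) = T_ss + (T₀ − T_ss) e^(−t/τ).
T(1381) = 20.8200 + (26.2600)·0.234548 = 26.9792 °C.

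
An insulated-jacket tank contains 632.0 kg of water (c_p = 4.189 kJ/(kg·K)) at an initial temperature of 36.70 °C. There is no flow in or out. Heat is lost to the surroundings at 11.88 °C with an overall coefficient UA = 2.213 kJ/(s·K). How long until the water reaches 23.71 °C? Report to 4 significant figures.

M c_p dT/dt = −UA(T − T_amb).
τ = M c_p/UA = 1196.32 s; T_ss = T_amb = 11.8800 °C.
T(t) = T_ss + (T₀ − T_ss)e^(−t/τ); set T = 23.71:
t = −τ ln[(T − T_ss)/(T₀ − T_ss)] = −1196.32 · ln(0.476632) = 886.484 s.

886.5 s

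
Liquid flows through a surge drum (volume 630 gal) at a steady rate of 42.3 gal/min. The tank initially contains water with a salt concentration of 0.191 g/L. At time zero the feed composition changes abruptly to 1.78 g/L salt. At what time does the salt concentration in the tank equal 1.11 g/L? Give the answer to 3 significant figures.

12.9 min

Species balance: V dC/dt = Q(C_in − C) ⇒ τ = V/Q = 14.894 min.
C(t) = C_in + (C₀ − C_in) e^(−t/τ). Set C = 1.11 and solve for t:
e^(−t/τ) = (C − C_in)/(C₀ − C_in) = (1.11 − 1.78)/(0.191 − 1.78) = 0.42165
t = −τ ln(…) = 14.894 × 0.86358 = 12.862 min.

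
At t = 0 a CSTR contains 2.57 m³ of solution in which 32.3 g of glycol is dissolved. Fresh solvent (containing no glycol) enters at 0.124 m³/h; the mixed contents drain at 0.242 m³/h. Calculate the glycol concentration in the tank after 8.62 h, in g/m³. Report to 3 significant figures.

Let m(t) be the amount of glycol. Volume: V(t) = V₀ + (Q_in − Q_out) t = 2.57 − 0.11800 t; V(8.62) = 1.5528 m³.
No glycol enters, so dm/dt = −Q_out · (m/V).
Separate: dm/m = −Q_out dt/V(t) ⇒ ln(m/m₀) = −(Q_out/(Q_in−Q_out)) ln(V/V₀).
m = m₀ (V₀/V)^(Q_out/(Q_in−Q_out)) = 32.3 × (2.57/1.5528)^(-2.0508) = 11.494 g.
C = m/V = 11.494/1.5528 = 7.4018 g/m³.

7.40 g/m³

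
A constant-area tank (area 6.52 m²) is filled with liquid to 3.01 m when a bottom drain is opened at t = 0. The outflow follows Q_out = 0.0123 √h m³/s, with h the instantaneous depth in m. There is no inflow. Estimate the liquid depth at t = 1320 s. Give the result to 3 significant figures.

0.240 m

Unsteady balance on liquid volume: A dh/dt = −0.0123 √h.
This is separable: 2 d(√h)/dt = −0.0123/A, so √h = √h₀ − (0.0123/(2A)) t.
√h = √3.01 − 0.0123·1320/(2·6.52) = 1.7349 − 1.2451 = 0.48984.
h = 0.48984² = 0.23995 m.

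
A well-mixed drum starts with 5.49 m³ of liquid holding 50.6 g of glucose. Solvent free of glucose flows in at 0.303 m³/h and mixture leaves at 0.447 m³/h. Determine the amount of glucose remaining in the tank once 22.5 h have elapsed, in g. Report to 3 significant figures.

Let m(t) be the amount of glucose. Volume: V(t) = V₀ + (Q_in − Q_out) t = 5.49 − 0.14400 t; V(22.5) = 2.2500 m³.
Species balance (pure solvent in): dm/dt = −Q_out · m/V(t).
Separate: dm/m = −Q_out dt/V(t) ⇒ ln(m/m₀) = −(Q_out/(Q_in−Q_out)) ln(V/V₀).
m = m₀ (V₀/V)^(Q_out/(Q_in−Q_out)) = 50.6 × (5.49/2.2500)^(-3.1042) = 3.1742 g.

3.17 g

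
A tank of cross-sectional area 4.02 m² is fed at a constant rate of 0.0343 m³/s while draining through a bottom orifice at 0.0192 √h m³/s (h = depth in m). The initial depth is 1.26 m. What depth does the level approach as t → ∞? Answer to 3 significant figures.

3.19 m

A dh/dt = Q_in − 0.0192 √h. Steady state requires inflow = outflow:
Q_in = 0.0192 √h_ss ⇒ √h_ss = 0.0343/0.0192 = 1.7865.
h_ss = 1.7865² = 3.1914 m. (Since h₀ = 1.26 m < h_ss, the level will rise toward this value.)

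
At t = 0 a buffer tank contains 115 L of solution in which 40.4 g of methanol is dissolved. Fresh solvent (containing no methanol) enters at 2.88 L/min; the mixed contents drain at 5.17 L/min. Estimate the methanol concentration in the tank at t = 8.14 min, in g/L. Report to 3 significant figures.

0.281 g/L

Let m(t) be the amount of methanol. Volume: V(t) = V₀ + (Q_in − Q_out) t = 115 − 2.2900 t; V(8.14) = 96.359 L.
Species balance (pure solvent in): dm/dt = −Q_out · m/V(t).
Separate: dm/m = −Q_out dt/V(t) ⇒ ln(m/m₀) = −(Q_out/(Q_in−Q_out)) ln(V/V₀).
m = m₀ (V₀/V)^(Q_out/(Q_in−Q_out)) = 40.4 × (115/96.359)^(-2.2576) = 27.101 g.
C = m/V = 27.101/96.359 = 0.28125 g/L.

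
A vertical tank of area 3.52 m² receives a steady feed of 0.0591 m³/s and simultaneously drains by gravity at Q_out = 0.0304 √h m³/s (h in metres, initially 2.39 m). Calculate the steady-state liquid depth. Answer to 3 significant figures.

A dh/dt = Q_in − 0.0304 √h. Steady state requires inflow = outflow:
Q_in = 0.0304 √h_ss ⇒ √h_ss = 0.0591/0.0304 = 1.9441.
h_ss = 1.9441² = 3.7794 m. (Since h₀ = 2.39 m < h_ss, the level will rise toward this value.)

3.78 m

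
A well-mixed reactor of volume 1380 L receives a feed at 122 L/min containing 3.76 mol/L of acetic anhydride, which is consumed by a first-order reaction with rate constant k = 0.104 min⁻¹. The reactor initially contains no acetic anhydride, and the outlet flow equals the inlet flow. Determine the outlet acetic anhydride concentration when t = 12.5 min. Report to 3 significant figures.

Accumulation = in − out − consumed: V dC/dt = Q C_in − Q C − k V C.
This is linear with rate a = Q/V + k = 0.19241 min⁻¹.
C_ss = Q C_in/(Q + kV) = 1.7276 mol/L; C(t) = C_ss + (C₀ − C_ss) e^(−a t).
C(12.5) = 1.7276 + (-1.7276)·e^(−0.19241·12.5) = 1.7276 + (-1.7276)·0.090259 = 1.5717 mol/L.

1.57 mol/L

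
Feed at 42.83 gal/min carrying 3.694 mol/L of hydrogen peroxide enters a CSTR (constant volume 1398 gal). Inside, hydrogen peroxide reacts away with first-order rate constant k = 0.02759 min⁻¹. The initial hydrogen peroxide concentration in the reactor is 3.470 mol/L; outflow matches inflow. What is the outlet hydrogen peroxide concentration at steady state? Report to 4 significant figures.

1.944 mol/L

V dC/dt = Q(C_in − C) − k V C.
At steady state: 0 = Q C_in − (Q + kV) C_ss, so C_ss = Q C_in/(Q + kV).
C_ss = 42.83·3.694/(42.83 + 0.02759·1398) = 158.214/81.4008 = 1.94364 mol/L.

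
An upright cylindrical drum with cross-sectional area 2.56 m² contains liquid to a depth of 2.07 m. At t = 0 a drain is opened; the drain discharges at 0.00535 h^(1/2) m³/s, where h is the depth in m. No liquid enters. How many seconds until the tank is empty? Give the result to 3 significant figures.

1380 s

Accumulation of liquid (constant cross-section A): A dh/dt = −0.00535 √h.
Separate and integrate: 2(√h − √h₀) = −(0.00535/A) t.
Tank is empty when √h = 0: t_empty = 2A√h₀/0.00535.
t_empty = 2·2.56·√2.07/0.00535 = 5.1200·1.4387/0.00535 = 1376.9 s.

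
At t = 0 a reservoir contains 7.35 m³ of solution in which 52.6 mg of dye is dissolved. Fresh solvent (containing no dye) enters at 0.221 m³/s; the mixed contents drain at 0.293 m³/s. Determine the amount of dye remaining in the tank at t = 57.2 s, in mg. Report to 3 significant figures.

Total volume: dV/dt = Q_in − Q_out = -0.072000 m³/s, so V(t) = 7.35 − 0.072000 t and V(57.2) = 3.2316 m³.
Species balance (pure solvent in): dm/dt = −Q_out · m/V(t).
Separate: dm/m = −Q_out dt/V(t) ⇒ ln(m/m₀) = −(Q_out/(Q_in−Q_out)) ln(V/V₀).
m = m₀ (V₀/V)^(Q_out/(Q_in−Q_out)) = 52.6 × (7.35/3.2316)^(-4.0694) = 1.8566 mg.

1.86 mg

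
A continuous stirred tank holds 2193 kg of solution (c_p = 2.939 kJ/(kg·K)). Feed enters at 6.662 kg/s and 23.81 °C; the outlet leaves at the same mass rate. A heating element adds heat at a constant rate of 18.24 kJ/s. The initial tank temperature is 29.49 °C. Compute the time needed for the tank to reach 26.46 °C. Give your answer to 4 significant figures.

M c_p dT/dt = ṁ c_p (T_in − T) + Q̇.
τ = M/ṁ = 329.180 s; T_ss = T_in + Q̇/(ṁ c_p) = 24.7416 °C.
T(t) = T_ss + (T₀ − T_ss) e^(−t/τ). Set T = 26.46:
e^(−t/τ) = (26.46 − 24.7416)/(29.49 − 24.7416) = 0.361893
t = −329.180 · ln(0.361893) = 334.581 s.

334.6 s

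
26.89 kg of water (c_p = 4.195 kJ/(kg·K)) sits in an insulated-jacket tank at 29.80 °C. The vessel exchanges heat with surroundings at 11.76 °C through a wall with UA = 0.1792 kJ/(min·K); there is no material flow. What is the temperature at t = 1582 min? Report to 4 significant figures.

Energy balance: M c_p dT/dt = −UA(T − T_amb).
dT/dt = (T_ss − T)/τ with T_ss = T_amb = 11.7600 °C, τ = M c_p/UA = 26.89·4.195/0.1792 = 629.484 min.
Integrating: T(t) = T_ss + (T₀ − T_ss) e^(−t/τ).
T(1582) = 11.7600 + (18.0400)·0.0810111 = 13.2214 °C.

13.22 °C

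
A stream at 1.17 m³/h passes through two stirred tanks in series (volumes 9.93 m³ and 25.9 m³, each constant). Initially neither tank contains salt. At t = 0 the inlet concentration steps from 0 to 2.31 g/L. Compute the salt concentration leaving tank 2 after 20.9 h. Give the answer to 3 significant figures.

Time constants: τᵢ = Vᵢ/Q for each well-mixed tank.
τ₁ = 9.93/1.17 = 8.4872 h; τ₂ = 25.9/1.17 = 22.137 h.
Tank 1: C₁ = C_in(1 − e^(−t/τ₁)). Tank 2 (τ₁ ≠ τ₂): C₂ = C_in[1 − (τ₁ e^(−t/τ₁) − τ₂ e^(−t/τ₂))/(τ₁ − τ₂)].
At t = 20.9: e^(−t/τ₁) = 0.085218, e^(−t/τ₂) = 0.38902.
C₂ = 2.31·[1 − (8.4872·0.085218 − 22.137·0.38902)/(-13.650)] = 2.31·0.42208 = 0.97501 g/L.

0.975 g/L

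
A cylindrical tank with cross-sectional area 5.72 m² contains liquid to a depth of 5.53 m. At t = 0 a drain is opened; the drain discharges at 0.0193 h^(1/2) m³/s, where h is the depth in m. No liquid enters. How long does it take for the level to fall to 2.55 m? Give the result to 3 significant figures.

With no inflow, A dh/dt = −0.0193 √h.
Separate and integrate: 2(√h − √h₀) = −(0.0193/A) t.
t = 2A(√h₀ − √h)/0.0193 = 2·5.72·(√5.53 − √2.55)/0.0193
  = 11.440 × (2.3516 − 1.5969) / 0.0193 = 447.36 s.

447 s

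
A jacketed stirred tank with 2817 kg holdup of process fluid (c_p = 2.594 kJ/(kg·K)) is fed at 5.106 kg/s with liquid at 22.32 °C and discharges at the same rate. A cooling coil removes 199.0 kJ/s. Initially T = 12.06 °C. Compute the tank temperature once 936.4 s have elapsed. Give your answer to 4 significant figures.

Unsteady energy balance on the tank contents: M c_p dT/dt = ṁ c_p (T_in − T) − 199.0.
Rearrange: dT/dt = (T_ss − T)/τ with τ = M/ṁ = 551.704 s and T_ss = T_in − Q̇/(ṁ c_p) = 7.29542 °C.
Integrating: T(t) = T_ss + (T₀ − T_ss) e^(−t/τ).
T(936.4) = 7.29542 + (4.76458)·e^(−936.4/551.704) = 7.29542 + (4.76458)·0.183180 = 8.16820 °C.

8.168 °C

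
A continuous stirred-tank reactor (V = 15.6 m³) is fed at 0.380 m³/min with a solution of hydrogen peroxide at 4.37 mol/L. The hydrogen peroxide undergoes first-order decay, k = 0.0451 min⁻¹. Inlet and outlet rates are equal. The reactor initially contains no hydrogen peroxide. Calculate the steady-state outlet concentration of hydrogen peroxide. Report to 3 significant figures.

V dC/dt = Q(C_in − C) − k V C.
Steady state (dC/dt = 0): C_ss = Q C_in/(Q + kV) = C_in/(1 + kV/Q).
C_ss = 0.380·4.37/(0.380 + 0.0451·15.6) = 1.6606/1.0836 = 1.5325 mol/L.

1.53 mol/L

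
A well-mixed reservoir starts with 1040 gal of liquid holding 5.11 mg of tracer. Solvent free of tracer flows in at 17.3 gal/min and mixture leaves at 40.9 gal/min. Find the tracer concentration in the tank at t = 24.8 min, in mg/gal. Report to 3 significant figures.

Let m(t) be the amount of tracer. Volume: V(t) = V₀ + (Q_in − Q_out) t = 1040 − 23.600 t; V(24.8) = 454.72 gal.
No tracer enters, so dm/dt = −Q_out · (m/V).
dm/m = −Q_out dt/(V₀ − 23.600 t); integrating gives ln(m/m₀) = −(Q_out/(Q_in−Q_out)) ln(V/V₀).
m = m₀ (V₀/V)^(Q_out/(Q_in−Q_out)) = 5.11 × (1040/454.72)^(-1.7331) = 1.2183 mg.
C = m/V = 1.2183/454.72 = 0.0026792 mg/gal.

0.00268 mg/gal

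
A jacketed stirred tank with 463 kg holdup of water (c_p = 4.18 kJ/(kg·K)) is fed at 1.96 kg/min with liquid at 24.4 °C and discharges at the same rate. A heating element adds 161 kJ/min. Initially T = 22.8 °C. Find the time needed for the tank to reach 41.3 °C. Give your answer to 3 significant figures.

Unsteady energy balance on the tank contents: M c_p dT/dt = ṁ c_p (T_in − T) + 161.
τ = M/ṁ = 236.22 min; T_ss = T_in + Q̇/(ṁ c_p) = 44.051 °C.
T(t) = T_ss + (T₀ − T_ss) e^(−t/τ). Set T = 41.3:
e^(−t/τ) = (41.3 − 44.051)/(22.8 − 44.051) = 0.12947
t = −236.22 · ln(0.12947) = 482.92 min.

483 min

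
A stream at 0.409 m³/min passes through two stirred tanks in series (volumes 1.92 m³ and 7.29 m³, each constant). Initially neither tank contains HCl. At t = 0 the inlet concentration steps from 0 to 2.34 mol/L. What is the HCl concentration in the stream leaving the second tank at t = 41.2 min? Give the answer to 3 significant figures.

2.03 mol/L

Time constants: τᵢ = Vᵢ/Q for each well-mixed tank.
τ₁ = 1.92/0.409 = 4.6944 min; τ₂ = 7.29/0.409 = 17.824 min.
Solving the cascade with C₁(0)=C₂(0)=0 gives C₂(t) = C_in[1 − (τ₁ e^(−t/τ₁) − τ₂ e^(−t/τ₂))/(τ₁ − τ₂)].
At t = 41.2: e^(−t/τ₁) = 0.00015432, e^(−t/τ₂) = 0.099113.
C₂ = 2.34·[1 − (4.6944·0.00015432 − 17.824·0.099113)/(-13.130)] = 2.34·0.86551 = 2.0253 mol/L.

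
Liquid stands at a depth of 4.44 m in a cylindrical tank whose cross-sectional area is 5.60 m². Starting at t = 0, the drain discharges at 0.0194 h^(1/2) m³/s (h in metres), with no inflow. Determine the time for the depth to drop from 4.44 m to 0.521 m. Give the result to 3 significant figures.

Accumulation of liquid (constant cross-section A): A dh/dt = −0.0194 √h.
Separate and integrate: 2(√h − √h₀) = −(0.0194/A) t.
t = 2A(√h₀ − √h)/0.0194 = 2·5.60·(√4.44 − √0.521)/0.0194
  = 11.200 × (2.1071 − 0.72180) / 0.0194 = 799.78 s.

800 s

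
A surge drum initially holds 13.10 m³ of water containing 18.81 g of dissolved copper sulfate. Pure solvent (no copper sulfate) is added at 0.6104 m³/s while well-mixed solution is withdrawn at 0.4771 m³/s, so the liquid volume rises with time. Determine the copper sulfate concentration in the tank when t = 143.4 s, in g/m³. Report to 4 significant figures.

0.02331 g/m³

Let m(t) be the amount of copper sulfate. Volume: V(t) = V₀ + (Q_in − Q_out) t = 13.10 + 0.133300 t; V(143.4) = 32.2152 m³.
Species balance (pure solvent in): dm/dt = −Q_out · m/V(t).
Separate: dm/m = −Q_out dt/V(t) ⇒ ln(m/m₀) = −(Q_out/(Q_in−Q_out)) ln(V/V₀).
m = m₀ (V₀/V)^(Q_out/(Q_in−Q_out)) = 18.81 × (13.10/32.2152)^(3.57914) = 0.751096 g.
C = m/V = 0.751096/32.2152 = 0.0233149 g/m³.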